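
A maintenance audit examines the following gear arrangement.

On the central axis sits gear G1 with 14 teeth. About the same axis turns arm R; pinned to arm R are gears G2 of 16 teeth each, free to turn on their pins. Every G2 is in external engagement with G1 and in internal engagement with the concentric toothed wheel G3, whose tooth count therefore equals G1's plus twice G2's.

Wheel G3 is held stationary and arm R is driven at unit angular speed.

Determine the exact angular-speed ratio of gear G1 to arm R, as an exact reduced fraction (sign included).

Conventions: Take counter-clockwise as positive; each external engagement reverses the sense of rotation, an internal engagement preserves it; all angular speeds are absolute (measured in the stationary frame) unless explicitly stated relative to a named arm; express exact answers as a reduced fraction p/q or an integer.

30/7

planetary set (14T centre, 16T on arm, 46T internal) — Willis relation
ring teeth: 14 + 2·16 = 46
14(ω_sun−ω_arm) = −46(ω_ring−ω_arm),  ω_ring = 0, ω_arm = 1
ω_sun = 1 − (46/14)(0−1) = 30/7
ω_out/ω_in = 30/7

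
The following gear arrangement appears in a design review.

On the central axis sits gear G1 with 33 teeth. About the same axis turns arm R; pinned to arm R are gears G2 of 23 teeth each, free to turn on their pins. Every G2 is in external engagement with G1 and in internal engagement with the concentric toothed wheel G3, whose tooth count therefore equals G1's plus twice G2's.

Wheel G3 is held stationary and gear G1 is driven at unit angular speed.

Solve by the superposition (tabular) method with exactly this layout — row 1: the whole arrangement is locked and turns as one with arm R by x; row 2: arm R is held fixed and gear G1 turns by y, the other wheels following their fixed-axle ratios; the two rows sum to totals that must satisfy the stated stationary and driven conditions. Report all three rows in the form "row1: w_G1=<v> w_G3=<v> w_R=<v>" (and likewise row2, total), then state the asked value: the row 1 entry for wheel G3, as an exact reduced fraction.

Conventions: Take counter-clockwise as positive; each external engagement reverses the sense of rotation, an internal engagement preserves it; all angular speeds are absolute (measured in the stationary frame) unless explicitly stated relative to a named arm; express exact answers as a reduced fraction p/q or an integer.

row1: w_G1=33/112 w_G3=33/112 w_R=33/112
row2: w_G1=79/112 w_G3=-33/112 w_R=0
total: w_G1=1 w_G3=0 w_R=33/112
asked value: 33/112

topology: planetary set — G1 33T / G2 23T / G3 79T, arm = carrier (Willis)
row 1: whole set turns with the arm by x
row 2 — arm fixed, fixed-axis ratios: sun y, ring −(33/79)·y, arm 0
boundary: total ω_ring = x − (33/79)·y = 0 and total ω_sun = x + y = 1  ⇒  y = 79/112, x = 33/112
row 2 ring = −(33/79)·79/112 = -33/112
totals (row 1 + row 2): sun 33/112 + 79/112 = 1, ring 33/112 + (-33/112) = 0, arm 33/112 + 0 = 33/112
asked cell (row1, ring) = 33/112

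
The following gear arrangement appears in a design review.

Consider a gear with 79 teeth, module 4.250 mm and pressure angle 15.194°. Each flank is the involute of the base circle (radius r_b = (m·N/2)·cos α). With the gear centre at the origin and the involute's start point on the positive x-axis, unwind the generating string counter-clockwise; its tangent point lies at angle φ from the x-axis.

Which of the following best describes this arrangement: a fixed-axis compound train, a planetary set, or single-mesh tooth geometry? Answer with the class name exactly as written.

single-mesh tooth geometry

topology: single-mesh involute geometry — m = 4.250, N = 79
classification: single-mesh tooth geometry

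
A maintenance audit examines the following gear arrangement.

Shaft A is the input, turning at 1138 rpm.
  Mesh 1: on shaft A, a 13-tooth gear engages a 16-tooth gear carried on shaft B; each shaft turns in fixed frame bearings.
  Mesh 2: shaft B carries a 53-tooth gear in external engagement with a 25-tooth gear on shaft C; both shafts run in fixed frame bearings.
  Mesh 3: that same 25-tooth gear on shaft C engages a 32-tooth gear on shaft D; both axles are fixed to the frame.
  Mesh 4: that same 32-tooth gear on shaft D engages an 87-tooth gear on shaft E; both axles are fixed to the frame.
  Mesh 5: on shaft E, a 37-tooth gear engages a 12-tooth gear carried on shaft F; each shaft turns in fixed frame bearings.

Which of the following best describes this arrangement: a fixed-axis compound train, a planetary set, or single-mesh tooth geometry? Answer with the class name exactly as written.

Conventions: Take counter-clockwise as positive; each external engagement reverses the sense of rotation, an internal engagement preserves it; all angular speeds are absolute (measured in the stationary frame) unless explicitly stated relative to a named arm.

fixed-axis compound train

5-mesh fixed-axis compound train (all bearings frame-fixed)
classification: fixed-axis compound train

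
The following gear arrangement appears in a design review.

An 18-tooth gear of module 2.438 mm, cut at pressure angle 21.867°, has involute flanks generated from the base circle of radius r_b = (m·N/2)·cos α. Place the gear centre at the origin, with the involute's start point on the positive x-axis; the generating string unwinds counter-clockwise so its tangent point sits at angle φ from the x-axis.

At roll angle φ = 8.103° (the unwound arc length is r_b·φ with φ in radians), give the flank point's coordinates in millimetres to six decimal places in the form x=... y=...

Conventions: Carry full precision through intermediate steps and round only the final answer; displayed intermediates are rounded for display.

x=20.565917 y=0.019161

recognized (one wheel, involute flank): single-mesh tooth geometry, m = 2.438, N = 18
pitch radius r_p = m·N/2 = 2.438·18/2 = 21.942000
base radius r_b = r_p·cos α = 21.942000·cos 21.867° = 20.363293
roll angle φ = 8.103° = 0.14142403 rad
x = r_b·(cos φ + φ·sin φ) = 20.565917
y = r_b·(sin φ − φ·cos φ) = 0.019161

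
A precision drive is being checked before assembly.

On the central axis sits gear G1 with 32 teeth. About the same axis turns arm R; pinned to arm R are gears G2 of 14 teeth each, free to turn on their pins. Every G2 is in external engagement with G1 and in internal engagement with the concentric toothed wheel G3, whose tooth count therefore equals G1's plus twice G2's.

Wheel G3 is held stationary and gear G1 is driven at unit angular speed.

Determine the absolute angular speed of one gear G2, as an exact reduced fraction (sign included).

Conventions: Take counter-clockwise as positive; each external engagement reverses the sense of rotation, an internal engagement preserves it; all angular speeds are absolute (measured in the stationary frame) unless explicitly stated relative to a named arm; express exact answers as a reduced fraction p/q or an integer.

class = planetary set [G3 = 32+2·14 = 60; Willis about the carrier]
ring teeth: 32 + 2·14 = 60
32(ω_sun−ω_arm) = −60(ω_ring−ω_arm),  ω_ring = 0, ω_sun = 1
32(1−ω_arm) = −60(0−ω_arm)  ⇒  92·ω_arm = 32  ⇒  ω_arm = 8/23
sun–planet mesh: 32·(1−8/23) = −14·(ω_p−ω_arm)  ⇒  ω_p−ω_arm = -240/161
ω_p = 8/23 − 240/161 = -8/7
exact speed ratio = -8/7

-8/7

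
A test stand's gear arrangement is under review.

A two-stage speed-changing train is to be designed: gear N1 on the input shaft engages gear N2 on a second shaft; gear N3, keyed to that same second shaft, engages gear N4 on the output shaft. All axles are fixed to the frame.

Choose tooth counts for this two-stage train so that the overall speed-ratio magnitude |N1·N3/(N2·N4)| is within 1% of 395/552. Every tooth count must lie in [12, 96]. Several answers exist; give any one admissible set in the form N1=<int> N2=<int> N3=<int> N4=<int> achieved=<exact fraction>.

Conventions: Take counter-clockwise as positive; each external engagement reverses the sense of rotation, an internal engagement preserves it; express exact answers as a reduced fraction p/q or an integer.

N1=15 N2=18 N3=79 N4=92 achieved=395/552

2-stage fixed-axis compound train for ratio 395/552
target = 395/552 in lowest terms: an exact hit needs N1·N3 = k·395 and N2·N4 = k·552 for one integer k, every count in [12, 96]; additionally prefer no 1:1 stage (N1 ≠ N2, N3 ≠ N4)
k = 1…2: no 1:1-free in-range split of k·395 and k·552 into factor pairs; take k = 3
k = 3: N1·N3 = 1185 = 15·79, N2·N4 = 1656 = 18·92
achieved = 15·79/(18·92) = 395/552; |achieved − target| = 0 ≤ 79/11040 ✓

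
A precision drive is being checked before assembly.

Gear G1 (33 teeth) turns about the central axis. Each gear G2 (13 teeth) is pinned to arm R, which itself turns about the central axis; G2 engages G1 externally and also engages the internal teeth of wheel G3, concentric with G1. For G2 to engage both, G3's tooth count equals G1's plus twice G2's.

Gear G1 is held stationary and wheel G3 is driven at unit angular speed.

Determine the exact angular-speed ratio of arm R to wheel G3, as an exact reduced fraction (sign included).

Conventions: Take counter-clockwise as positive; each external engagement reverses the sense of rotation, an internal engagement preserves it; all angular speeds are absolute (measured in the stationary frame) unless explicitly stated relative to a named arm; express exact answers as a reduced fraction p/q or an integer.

class = planetary set [G3 = 33+2·13 = 59; Willis about the carrier]
ring teeth: 33 + 2·13 = 59
33(ω_sun−ω_arm) = −59(ω_ring−ω_arm),  ω_sun = 0, ω_ring = 1
33(0−ω_arm) = −59(1−ω_arm)  ⇒  92·ω_arm = 59  ⇒  ω_arm = 59/92
ω_out/ω_in = 59/92

59/92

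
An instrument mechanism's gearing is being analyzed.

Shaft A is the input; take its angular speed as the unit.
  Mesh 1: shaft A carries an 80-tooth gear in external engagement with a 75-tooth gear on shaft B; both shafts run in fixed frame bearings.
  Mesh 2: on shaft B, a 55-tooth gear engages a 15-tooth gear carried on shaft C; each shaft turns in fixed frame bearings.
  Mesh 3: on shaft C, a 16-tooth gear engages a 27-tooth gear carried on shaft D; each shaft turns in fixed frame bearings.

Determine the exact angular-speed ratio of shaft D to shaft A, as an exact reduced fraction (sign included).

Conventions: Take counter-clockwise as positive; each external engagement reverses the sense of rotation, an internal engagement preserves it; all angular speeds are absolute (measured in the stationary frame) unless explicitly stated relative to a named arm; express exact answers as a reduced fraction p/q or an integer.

-2816/1215

class = fixed-axis compound train [3 meshes; 3 ratios multiply, 3 sense flips]
mesh 1 [80T→75T]: running ratio 16/15, sense −
mesh 2 [55T→15T]: running ratio 176/45, sense +
mesh 3 [16T→27T]: running ratio 2816/1215, sense −
ω_out/ω_in = -2816/1215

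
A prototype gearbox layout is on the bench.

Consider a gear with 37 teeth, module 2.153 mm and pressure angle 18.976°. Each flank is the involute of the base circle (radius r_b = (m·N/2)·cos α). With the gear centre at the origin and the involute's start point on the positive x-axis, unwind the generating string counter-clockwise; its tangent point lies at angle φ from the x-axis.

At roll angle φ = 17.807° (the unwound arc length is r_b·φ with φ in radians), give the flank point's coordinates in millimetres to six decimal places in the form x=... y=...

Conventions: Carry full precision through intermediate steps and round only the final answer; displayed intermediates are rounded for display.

x=39.441306 y=0.373277

single-mesh involute tooth geometry (37T wheel at module 2.153)
pitch radius r_p = m·N/2 = 2.153·37/2 = 39.830500
base radius r_b = r_p·cos α = 39.830500·cos 18.976° = 37.665906
roll angle φ = 17.807° = 0.31079078 rad
x = r_b·(cos φ + φ·sin φ) = 39.441306
y = r_b·(sin φ − φ·cos φ) = 0.373277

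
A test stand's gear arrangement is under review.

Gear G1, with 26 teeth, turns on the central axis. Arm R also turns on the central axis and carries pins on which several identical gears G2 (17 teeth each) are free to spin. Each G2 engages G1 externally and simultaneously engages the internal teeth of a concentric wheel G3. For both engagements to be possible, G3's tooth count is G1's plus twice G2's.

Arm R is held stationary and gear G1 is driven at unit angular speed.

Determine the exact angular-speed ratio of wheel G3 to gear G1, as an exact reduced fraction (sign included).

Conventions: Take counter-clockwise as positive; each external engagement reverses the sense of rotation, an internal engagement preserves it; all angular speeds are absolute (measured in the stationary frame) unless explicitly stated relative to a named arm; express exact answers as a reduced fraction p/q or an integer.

class = planetary set [G3 = 26+2·17 = 60; Willis about the carrier]
ring teeth: 26 + 2·17 = 60
26(ω_sun−ω_arm) = −60(ω_ring−ω_arm),  ω_arm = 0, ω_sun = 1
ω_ring = 0 − (26/60)(1−0) = -13/30
ω_out/ω_in = -13/30

-13/30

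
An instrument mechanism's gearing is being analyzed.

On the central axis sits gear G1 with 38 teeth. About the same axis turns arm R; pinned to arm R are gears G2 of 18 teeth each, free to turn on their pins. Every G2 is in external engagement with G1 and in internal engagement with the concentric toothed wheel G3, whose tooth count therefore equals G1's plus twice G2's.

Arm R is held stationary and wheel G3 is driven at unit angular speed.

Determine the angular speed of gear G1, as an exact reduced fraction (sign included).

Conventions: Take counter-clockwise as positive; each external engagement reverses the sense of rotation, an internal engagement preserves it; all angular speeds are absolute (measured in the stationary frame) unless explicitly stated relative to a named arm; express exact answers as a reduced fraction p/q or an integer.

-37/19

class = planetary set [G3 = 38+2·18 = 74; Willis about the carrier]
ring teeth: 38 + 2·18 = 74
38(ω_sun−ω_arm) = −74(ω_ring−ω_arm),  ω_arm = 0, ω_ring = 1
ω_sun = 0 − (74/38)(1−0) = -37/19
exact speed ratio = -37/19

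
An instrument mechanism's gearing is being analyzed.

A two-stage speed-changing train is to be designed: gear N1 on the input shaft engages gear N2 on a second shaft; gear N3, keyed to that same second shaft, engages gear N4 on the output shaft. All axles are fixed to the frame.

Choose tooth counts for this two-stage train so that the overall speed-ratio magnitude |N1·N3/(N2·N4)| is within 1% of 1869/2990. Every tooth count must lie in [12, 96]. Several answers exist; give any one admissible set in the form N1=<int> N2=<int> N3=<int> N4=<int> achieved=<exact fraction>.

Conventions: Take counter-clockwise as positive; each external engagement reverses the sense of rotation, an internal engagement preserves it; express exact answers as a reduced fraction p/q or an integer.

2-stage fixed-axis compound train for ratio 1869/2990
target = 1869/2990 in lowest terms: an exact hit needs N1·N3 = k·1869 and N2·N4 = k·2990 for one integer k, every count in [12, 96]; additionally prefer no 1:1 stage (N1 ≠ N2, N3 ≠ N4)
k = 1: N1·N3 = 1869 = 21·89, N2·N4 = 2990 = 46·65
achieved = 21·89/(46·65) = 1869/2990; |achieved − target| = 0 ≤ 1869/299000 ✓

N1=21 N2=46 N3=89 N4=65 achieved=1869/2990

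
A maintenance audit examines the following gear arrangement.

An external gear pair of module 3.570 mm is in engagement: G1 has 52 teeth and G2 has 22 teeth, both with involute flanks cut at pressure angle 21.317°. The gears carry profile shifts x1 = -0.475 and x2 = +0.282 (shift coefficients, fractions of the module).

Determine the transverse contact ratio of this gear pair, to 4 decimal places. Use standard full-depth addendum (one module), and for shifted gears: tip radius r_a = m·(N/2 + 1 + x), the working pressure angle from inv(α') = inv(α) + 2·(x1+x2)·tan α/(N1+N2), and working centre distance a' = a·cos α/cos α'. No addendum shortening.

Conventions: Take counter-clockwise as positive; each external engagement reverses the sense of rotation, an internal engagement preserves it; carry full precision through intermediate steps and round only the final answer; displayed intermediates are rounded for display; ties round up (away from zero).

1.6000

single-mesh involute tooth geometry (52T engaging 22T at module 3.570)
base radii: r_b1 = 86.469572, r_b2 = 36.583280
tip radii: r_a1 = 94.694250, r_a2 = 43.846740
inv(α') = inv(21.317°) + 2·(-0.475+0.282)·tan α/(52+22) = 0.01613822  ⇒  α' = 20.51885°
a' = a·cos α / cos α' = 132.0900·cos 21.317°/cos 20.51885° = 131.388546
action lengths: √(r_a1²−r_b1²) = 38.600701, √(r_a2²−r_b2²) = 24.170234
base pitch p_b = π·m·cos α = 10.448160
CR = (38.600701 + 24.170234 − 131.388546·sin 20.51885°)/10.448160 = 1.600015
contact ratio ≈ 1.6000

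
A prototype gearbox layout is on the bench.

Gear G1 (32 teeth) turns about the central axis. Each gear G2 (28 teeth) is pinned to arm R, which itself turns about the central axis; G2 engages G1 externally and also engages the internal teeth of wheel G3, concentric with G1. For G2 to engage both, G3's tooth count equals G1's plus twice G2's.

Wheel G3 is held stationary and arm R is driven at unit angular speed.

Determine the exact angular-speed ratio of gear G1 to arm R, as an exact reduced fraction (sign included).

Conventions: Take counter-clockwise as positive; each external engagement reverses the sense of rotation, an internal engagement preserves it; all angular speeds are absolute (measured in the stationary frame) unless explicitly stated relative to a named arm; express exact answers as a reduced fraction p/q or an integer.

class = planetary set [G3 = 32+2·28 = 88; Willis about the carrier]
ring teeth: 32 + 2·28 = 88
32(ω_sun−ω_arm) = −88(ω_ring−ω_arm),  ω_ring = 0, ω_arm = 1
ω_sun = 1 − (88/32)(0−1) = 15/4
ω_out/ω_in = 15/4

15/4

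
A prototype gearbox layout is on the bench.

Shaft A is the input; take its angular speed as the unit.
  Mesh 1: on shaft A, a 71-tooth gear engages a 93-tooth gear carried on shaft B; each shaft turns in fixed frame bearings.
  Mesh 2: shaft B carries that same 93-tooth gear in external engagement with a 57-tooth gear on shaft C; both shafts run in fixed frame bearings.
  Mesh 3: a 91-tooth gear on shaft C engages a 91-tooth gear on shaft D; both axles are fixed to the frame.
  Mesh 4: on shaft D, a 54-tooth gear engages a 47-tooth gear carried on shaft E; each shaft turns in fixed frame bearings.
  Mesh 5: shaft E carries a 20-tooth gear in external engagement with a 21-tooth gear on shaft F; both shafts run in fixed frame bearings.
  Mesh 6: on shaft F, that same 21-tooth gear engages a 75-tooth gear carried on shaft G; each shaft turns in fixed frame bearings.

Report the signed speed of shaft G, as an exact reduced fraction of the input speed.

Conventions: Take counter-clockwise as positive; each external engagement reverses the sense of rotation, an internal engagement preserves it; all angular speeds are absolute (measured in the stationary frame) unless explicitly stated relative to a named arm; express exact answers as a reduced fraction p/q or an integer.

1704/4465

6-mesh fixed-axis compound train (all bearings frame-fixed)
mesh 1 [71T→93T]: |ω|/ω_in = 1×71/93 = 71/93, sense flips to −
mesh 2 [93T→57T]: |ω|/ω_in = (71/93)×93/57 = 71/57, sense flips to +
mesh 3 [91T→91T]: |ω|/ω_in = (71/57)×91/91 = 71/57, sense flips to −
mesh 4 [54T→47T]: |ω|/ω_in = (71/57)×54/47 = 1278/893, sense flips to +
mesh 5 [20T→21T]: |ω|/ω_in = (1278/893)×20/21 = 8520/6251, sense flips to −
mesh 6 [21T→75T]: |ω|/ω_in = (8520/6251)×21/75 = 1704/4465, sense flips to +
signed output speed (× input speed) = 1704/4465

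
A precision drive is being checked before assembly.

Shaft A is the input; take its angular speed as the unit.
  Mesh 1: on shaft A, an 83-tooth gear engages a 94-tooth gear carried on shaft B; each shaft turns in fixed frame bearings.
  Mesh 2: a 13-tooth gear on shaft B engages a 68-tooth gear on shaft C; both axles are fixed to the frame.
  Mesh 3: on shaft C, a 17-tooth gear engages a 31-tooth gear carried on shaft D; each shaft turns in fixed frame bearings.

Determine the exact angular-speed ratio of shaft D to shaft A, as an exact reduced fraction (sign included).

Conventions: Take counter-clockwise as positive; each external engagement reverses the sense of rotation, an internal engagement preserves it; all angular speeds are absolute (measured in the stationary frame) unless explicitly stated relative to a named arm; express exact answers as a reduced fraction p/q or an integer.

class = fixed-axis compound train [3 meshes; 3 ratios multiply, 3 sense flips]
mesh 1 [83T→94T]: running ratio 83/94, sense −
mesh 2 [13T→68T]: running ratio 1079/6392, sense +
mesh 3 [17T→31T]: running ratio 1079/11656, sense −
ω_out/ω_in = -1079/11656

-1079/11656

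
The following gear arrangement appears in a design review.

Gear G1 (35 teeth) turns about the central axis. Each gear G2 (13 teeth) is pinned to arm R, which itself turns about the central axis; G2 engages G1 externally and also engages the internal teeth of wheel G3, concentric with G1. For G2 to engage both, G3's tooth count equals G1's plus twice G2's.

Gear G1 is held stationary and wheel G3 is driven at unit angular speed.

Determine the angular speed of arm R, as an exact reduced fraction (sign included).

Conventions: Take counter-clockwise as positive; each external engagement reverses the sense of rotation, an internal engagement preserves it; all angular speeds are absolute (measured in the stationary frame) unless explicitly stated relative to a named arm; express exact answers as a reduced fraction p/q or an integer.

topology: planetary set — G1 35T / G2 13T / G3 61T, arm = carrier (Willis)
ring teeth: 35 + 2·13 = 61
35(ω_sun−ω_arm) = −61(ω_ring−ω_arm),  ω_sun = 0, ω_ring = 1
35(0−ω_arm) = −61(1−ω_arm)  ⇒  96·ω_arm = 61  ⇒  ω_arm = 61/96
exact speed ratio = 61/96

61/96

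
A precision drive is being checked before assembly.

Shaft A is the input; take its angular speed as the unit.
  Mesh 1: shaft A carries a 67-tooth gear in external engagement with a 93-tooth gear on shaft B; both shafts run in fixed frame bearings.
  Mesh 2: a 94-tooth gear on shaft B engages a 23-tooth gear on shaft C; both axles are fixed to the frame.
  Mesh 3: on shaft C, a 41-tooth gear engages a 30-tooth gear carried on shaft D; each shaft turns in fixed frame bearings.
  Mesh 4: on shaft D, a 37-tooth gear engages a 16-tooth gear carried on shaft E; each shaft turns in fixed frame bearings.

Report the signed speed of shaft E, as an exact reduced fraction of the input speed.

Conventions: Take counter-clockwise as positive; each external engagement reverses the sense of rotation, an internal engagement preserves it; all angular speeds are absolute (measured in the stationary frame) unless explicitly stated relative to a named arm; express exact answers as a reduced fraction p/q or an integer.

4-mesh fixed-axis compound train (all bearings frame-fixed)
mesh 1 [67T→93T]: |ω|/ω_in = 1×67/93 = 67/93, sense flips to −
mesh 2 [94T→23T]: |ω|/ω_in = (67/93)×94/23 = 6298/2139, sense flips to +
mesh 3 [41T→30T]: |ω|/ω_in = (6298/2139)×41/30 = 129109/32085, sense flips to −
mesh 4 [37T→16T]: |ω|/ω_in = (129109/32085)×37/16 = 4777033/513360, sense flips to +
signed output speed (× input speed) = 4777033/513360

4777033/513360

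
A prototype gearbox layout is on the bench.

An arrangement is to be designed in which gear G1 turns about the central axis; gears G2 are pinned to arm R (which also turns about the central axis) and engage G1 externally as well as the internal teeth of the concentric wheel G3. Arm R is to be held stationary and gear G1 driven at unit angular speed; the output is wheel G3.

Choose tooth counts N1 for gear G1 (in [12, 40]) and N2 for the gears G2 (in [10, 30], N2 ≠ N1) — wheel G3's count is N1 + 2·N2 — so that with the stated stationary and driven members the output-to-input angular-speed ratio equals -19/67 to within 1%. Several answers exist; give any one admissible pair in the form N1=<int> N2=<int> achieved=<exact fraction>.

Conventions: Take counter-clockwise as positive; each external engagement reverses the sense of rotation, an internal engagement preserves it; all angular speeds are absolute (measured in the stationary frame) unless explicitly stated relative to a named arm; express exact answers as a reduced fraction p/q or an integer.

N1=19 N2=24 achieved=-19/67

topology: planetary set — design target -19/67, arm = carrier (Willis)
Willis with ω_arm = 0: ω_ring/ω_sun = −N1/N3; set equal to -19/67  ⇒  N3/N1 = −1/(-19/67) = 67/19
N3 = N1 + 2·N2  ⇒  N2/N1 = (N3/N1 − 1)/2 = (67/19 − 1)/2 = 24/19
smallest multiple with N1 ≥ 12 and N2 ≥ 10: k = 1  ⇒  N1 = 1·19 = 19, N2 = 1·24 = 24 (N1 ≤ 40, N2 ≤ 30, N2 ≠ N1 ✓), N3 = 19 + 2·24 = 67
check: −N1/N3 with N1 = 19, N3 = 67 gives -19/67; |achieved − target| = 0 ≤ 19/6700 ✓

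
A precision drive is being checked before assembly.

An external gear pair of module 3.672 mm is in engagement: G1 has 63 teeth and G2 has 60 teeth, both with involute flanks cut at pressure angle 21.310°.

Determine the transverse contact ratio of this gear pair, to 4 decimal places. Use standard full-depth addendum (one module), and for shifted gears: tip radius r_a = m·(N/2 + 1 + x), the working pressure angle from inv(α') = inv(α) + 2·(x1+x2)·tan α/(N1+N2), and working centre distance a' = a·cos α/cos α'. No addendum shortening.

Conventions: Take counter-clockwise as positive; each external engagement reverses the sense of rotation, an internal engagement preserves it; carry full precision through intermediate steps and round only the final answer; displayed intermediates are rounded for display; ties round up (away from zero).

class = single-mesh tooth geometry [involute pair 63T × 60T, m = 3.672]
base radii: r_b1 = 107.759526, r_b2 = 102.628120
tip radii: r_a1 = 119.340000, r_a2 = 113.832000
no profile shift: α' = α, a' = a
action lengths: √(r_a1²−r_b1²) = 51.282747, √(r_a2²−r_b2²) = 49.246251
base pitch p_b = π·m·cos α = 10.747192
CR = (51.282747 + 49.246251 − 225.828000·sin 21.31000°)/10.747192 = 1.717656
contact ratio ≈ 1.7177

1.7177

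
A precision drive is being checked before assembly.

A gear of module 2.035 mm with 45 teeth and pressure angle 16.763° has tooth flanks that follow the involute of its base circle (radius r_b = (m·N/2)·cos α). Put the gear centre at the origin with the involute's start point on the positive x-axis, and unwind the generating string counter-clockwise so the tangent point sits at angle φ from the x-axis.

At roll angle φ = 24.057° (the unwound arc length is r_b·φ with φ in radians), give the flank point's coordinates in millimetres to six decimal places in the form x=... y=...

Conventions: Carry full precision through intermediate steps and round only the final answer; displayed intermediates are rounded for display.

x=47.537666 y=1.062791

recognized (one wheel, involute flank): single-mesh tooth geometry, m = 2.035, N = 45
pitch radius r_p = m·N/2 = 2.035·45/2 = 45.787500
base radius r_b = r_p·cos α = 45.787500·cos 16.763° = 43.841804
roll angle φ = 24.057° = 0.41987386 rad
x = r_b·(cos φ + φ·sin φ) = 47.537666
y = r_b·(sin φ − φ·cos φ) = 1.062791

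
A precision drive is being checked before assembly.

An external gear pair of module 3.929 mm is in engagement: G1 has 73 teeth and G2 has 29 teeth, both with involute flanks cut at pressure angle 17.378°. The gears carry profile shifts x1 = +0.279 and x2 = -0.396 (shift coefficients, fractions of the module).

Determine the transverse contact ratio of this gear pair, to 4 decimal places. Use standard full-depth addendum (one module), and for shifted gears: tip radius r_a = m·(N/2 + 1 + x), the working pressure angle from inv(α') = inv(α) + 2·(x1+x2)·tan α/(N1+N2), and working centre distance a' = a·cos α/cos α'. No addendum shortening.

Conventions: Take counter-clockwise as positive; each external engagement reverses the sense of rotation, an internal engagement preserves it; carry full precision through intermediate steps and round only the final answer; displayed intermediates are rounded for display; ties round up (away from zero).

single-mesh involute tooth geometry (73T engaging 29T at module 3.929)
base radii: r_b1 = 136.862631, r_b2 = 54.370086
tip radii: r_a1 = 148.433691, r_a2 = 59.343616
inv(α') = inv(17.378°) + 2·(+0.279-0.396)·tan α/(73+29) = 0.00893809  ⇒  α' = 16.94673°
a' = a·cos α / cos α' = 200.3790·cos 17.378°/cos 16.94673° = 199.913735
action lengths: √(r_a1²−r_b1²) = 57.455904, √(r_a2²−r_b2²) = 23.781474
base pitch p_b = π·m·cos α = 11.779908
CR = (57.455904 + 23.781474 − 199.913735·sin 16.94673°)/11.779908 = 1.949594
contact ratio ≈ 1.9496

1.9496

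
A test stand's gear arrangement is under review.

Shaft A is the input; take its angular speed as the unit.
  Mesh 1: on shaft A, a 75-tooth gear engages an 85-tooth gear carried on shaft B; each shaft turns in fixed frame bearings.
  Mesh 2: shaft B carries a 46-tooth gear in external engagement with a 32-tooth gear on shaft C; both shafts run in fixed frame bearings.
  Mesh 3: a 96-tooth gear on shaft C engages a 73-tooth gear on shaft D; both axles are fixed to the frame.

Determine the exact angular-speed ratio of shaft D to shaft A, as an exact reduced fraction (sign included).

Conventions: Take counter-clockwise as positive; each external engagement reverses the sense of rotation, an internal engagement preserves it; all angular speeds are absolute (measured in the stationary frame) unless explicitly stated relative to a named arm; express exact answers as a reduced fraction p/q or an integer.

-2070/1241

class = fixed-axis compound train [3 meshes; 3 ratios multiply, 3 sense flips]
mesh 1 [75T→85T]: running ratio 15/17, sense −
mesh 2 [46T→32T]: running ratio 345/272, sense +
mesh 3 [96T→73T]: running ratio 2070/1241, sense −
ω_out/ω_in = -2070/1241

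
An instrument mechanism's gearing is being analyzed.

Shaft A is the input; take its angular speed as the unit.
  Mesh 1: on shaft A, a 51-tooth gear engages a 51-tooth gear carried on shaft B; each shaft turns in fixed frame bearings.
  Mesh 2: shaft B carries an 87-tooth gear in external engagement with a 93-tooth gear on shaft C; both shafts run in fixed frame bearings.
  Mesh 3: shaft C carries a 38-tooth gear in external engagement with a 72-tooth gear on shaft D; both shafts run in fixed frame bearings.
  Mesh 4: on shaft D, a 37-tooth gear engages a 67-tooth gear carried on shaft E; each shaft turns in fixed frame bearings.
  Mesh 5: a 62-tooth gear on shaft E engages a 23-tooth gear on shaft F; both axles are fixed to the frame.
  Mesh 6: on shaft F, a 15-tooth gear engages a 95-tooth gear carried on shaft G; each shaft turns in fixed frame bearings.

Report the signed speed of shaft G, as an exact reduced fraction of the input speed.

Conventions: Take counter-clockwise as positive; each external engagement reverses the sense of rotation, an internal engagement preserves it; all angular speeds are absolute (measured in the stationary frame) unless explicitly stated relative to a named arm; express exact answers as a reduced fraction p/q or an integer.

1073/9246

6-mesh fixed-axis compound train (all bearings frame-fixed)
mesh 1 [51T→51T]: |ω|/ω_in = 1×51/51 = 1, sense flips to −
mesh 2 [87T→93T]: |ω|/ω_in = 1×87/93 = 29/31, sense flips to +
mesh 3 [38T→72T]: |ω|/ω_in = (29/31)×38/72 = 551/1116, sense flips to −
mesh 4 [37T→67T]: |ω|/ω_in = (551/1116)×37/67 = 20387/74772, sense flips to +
mesh 5 [62T→23T]: |ω|/ω_in = (20387/74772)×62/23 = 20387/27738, sense flips to −
mesh 6 [15T→95T]: |ω|/ω_in = (20387/27738)×15/95 = 1073/9246, sense flips to +
signed output speed (× input speed) = 1073/9246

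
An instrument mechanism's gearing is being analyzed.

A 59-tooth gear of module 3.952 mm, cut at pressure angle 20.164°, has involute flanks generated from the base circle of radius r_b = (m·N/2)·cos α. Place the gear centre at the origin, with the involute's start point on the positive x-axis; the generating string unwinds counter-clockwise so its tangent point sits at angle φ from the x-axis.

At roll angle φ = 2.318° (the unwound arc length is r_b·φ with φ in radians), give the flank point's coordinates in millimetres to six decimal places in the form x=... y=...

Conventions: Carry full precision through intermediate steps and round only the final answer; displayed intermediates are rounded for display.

x=109.528068 y=0.002415

single-mesh involute tooth geometry (59T wheel at module 3.952)
pitch radius r_p = m·N/2 = 3.952·59/2 = 116.584000
base radius r_b = r_p·cos α = 116.584000·cos 20.164° = 109.438543
roll angle φ = 2.318° = 0.04045673 rad
x = r_b·(cos φ + φ·sin φ) = 109.528068
y = r_b·(sin φ − φ·cos φ) = 0.002415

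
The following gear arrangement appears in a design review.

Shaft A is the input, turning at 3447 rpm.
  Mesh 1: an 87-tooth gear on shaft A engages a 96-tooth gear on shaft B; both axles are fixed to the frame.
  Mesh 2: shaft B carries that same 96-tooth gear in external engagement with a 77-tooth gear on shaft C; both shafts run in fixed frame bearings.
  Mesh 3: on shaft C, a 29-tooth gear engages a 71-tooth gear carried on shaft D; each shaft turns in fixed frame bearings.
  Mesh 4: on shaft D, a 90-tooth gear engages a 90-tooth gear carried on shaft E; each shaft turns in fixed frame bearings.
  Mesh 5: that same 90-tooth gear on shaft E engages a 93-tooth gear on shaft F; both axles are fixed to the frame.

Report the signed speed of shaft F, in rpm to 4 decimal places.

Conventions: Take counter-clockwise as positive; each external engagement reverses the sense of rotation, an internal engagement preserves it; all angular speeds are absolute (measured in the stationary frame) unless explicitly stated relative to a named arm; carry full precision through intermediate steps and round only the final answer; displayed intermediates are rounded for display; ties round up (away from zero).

topology: fixed-axis compound train — 5 meshes, A→F
mesh 1 [87T→96T]: ω = 3447.0000×87/96 = 3123.8438 rpm, sense flips to −
mesh 2 [96T→77T]: ω = 3123.8438×96/77 = 3894.6623 rpm, sense flips to +
mesh 3 [29T→71T]: ω = 3894.6623×29/71 = 1590.7776 rpm, sense flips to −
mesh 4 [90T→90T]: ω = 1590.7776×90/90 = 1590.7776 rpm, sense flips to +
mesh 5 [90T→93T]: ω = 1590.7776×90/93 = 1539.4622 rpm, sense flips to −
signed output speed = -1539.4622 rpm

-1539.4622 rpm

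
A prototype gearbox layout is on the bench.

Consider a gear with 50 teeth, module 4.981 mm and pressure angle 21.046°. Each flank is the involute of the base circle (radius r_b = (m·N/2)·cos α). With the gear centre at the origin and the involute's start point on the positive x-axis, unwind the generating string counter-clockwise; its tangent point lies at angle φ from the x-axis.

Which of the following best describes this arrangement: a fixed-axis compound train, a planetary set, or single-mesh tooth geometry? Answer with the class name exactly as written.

single-mesh tooth geometry

topology: single-mesh involute geometry — m = 4.981, N = 50
classification: single-mesh tooth geometry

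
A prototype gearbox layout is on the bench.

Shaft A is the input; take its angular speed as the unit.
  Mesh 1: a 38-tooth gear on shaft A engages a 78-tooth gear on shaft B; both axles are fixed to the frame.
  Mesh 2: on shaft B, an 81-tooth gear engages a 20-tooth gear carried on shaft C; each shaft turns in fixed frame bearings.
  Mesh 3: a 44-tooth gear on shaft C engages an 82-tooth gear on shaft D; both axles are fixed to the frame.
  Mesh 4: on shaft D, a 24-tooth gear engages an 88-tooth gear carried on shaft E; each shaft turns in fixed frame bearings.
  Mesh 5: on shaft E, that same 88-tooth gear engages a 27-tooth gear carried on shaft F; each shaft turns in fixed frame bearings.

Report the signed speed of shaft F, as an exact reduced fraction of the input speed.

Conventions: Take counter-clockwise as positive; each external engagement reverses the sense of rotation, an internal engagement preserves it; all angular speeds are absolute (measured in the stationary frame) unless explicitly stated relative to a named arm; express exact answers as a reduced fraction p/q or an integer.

-2508/2665

5-mesh fixed-axis compound train (all bearings frame-fixed)
mesh 1 [38T→78T]: |ω|/ω_in = 1×38/78 = 19/39, sense flips to −
mesh 2 [81T→20T]: |ω|/ω_in = (19/39)×81/20 = 513/260, sense flips to +
mesh 3 [44T→82T]: |ω|/ω_in = (513/260)×44/82 = 5643/5330, sense flips to −
mesh 4 [24T→88T]: |ω|/ω_in = (5643/5330)×24/88 = 1539/5330, sense flips to +
mesh 5 [88T→27T]: |ω|/ω_in = (1539/5330)×88/27 = 2508/2665, sense flips to −
signed output speed (× input speed) = -2508/2665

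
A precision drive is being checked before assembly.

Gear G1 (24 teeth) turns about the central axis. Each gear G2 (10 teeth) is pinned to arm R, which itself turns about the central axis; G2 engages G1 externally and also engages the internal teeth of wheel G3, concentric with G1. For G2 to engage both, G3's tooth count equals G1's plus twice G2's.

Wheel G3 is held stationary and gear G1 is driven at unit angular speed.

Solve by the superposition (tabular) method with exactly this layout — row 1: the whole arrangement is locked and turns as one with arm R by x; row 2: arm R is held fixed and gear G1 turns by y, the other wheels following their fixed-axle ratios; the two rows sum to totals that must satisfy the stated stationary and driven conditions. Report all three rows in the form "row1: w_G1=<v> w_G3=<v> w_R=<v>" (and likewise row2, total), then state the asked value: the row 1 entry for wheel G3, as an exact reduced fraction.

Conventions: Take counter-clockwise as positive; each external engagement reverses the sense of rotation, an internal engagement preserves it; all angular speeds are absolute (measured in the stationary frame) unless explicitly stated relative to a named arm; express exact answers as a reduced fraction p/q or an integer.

planetary set (24T centre, 10T on arm, 44T internal) — Willis relation
row 1 (train locked, turned with arm): all members turn x
row 2: sun turns y, ring = −(24/44)·y, arm 0
boundary: total ω_ring = x − (24/44)·y = 0 and total ω_sun = x + y = 1  ⇒  y = 11/17, x = 6/17
row 2 ring = −(24/44)·11/17 = -6/17
totals (row 1 + row 2): sun 6/17 + 11/17 = 1, ring 6/17 + (-6/17) = 0, arm 6/17 + 0 = 6/17
asked cell (row1, ring) = 6/17

row1: w_G1=6/17 w_G3=6/17 w_R=6/17
row2: w_G1=11/17 w_G3=-6/17 w_R=0
total: w_G1=1 w_G3=0 w_R=6/17
asked value: 6/17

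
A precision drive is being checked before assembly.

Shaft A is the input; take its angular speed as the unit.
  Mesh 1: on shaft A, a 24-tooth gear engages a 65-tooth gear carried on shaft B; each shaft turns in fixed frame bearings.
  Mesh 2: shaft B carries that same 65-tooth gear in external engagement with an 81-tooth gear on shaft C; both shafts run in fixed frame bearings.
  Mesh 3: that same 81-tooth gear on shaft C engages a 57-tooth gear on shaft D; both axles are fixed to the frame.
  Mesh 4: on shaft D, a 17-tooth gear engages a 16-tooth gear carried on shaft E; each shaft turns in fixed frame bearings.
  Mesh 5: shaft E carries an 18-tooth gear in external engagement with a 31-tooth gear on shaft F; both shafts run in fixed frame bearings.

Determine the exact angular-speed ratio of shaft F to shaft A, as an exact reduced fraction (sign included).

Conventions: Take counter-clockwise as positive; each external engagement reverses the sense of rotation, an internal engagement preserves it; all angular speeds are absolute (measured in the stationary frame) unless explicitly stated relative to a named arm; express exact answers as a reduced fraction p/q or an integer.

-153/589

class = fixed-axis compound train [5 meshes; 5 ratios multiply, 5 sense flips]
mesh 1 [24T→65T]: running ratio 24/65, sense −
mesh 2 [65T→81T]: running ratio 8/27, sense +
mesh 3 [81T→57T]: running ratio 8/19, sense −
mesh 4 [17T→16T]: running ratio 17/38, sense +
mesh 5 [18T→31T]: running ratio 153/589, sense −
ω_out/ω_in = -153/589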